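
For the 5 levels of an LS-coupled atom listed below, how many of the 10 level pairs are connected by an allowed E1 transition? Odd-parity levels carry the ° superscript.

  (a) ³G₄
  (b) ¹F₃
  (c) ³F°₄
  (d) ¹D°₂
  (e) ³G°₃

3

(a)–(b): forbidden (parity, ΔS).
(a)–(c): allowed.
(a)–(d): forbidden (ΔS, ΔL, ΔJ).
(a)–(e): allowed.
(b)–(c): forbidden (ΔS).
(b)–(d): allowed.
(b)–(e): forbidden (ΔS).
(c)–(d): forbidden (parity, ΔS, ΔJ).
(c)–(e): forbidden (parity).
(d)–(e): forbidden (parity, ΔS, ΔL).
Allowed pairs: 3 of 10.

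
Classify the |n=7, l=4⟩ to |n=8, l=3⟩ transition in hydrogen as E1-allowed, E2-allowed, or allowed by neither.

E1

Δl = 3 − 4 = -1; l_i + l_f = 7.
E1 (Δl = ±1): satisfied.
E2 (Δl = 0,±2, l_i+l_f ≥ 2): not satisfied.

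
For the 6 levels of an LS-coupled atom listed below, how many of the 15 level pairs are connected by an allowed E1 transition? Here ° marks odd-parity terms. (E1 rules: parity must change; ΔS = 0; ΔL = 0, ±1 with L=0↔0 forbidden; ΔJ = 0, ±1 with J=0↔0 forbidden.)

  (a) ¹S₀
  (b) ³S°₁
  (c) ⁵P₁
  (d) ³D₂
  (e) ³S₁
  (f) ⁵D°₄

0

(a)–(b): forbidden (ΔS, ΔL).
(a)–(c): forbidden (parity, ΔS).
(a)–(d): forbidden (parity, ΔS, ΔL, ΔJ).
(a)–(e): forbidden (parity, ΔS, ΔL).
(a)–(f): forbidden (ΔS, ΔL, ΔJ).
(b)–(c): forbidden (ΔS).
(b)–(d): forbidden (ΔL).
(b)–(e): forbidden (ΔL).
(b)–(f): forbidden (parity, ΔS, ΔL, ΔJ).
(c)–(d): forbidden (parity, ΔS).
(c)–(e): forbidden (parity, ΔS).
(c)–(f): forbidden (ΔJ).
(d)–(e): forbidden (parity, ΔL).
(d)–(f): forbidden (ΔS, ΔJ).
(e)–(f): forbidden (ΔS, ΔL, ΔJ).
Allowed pairs: 0 of 15.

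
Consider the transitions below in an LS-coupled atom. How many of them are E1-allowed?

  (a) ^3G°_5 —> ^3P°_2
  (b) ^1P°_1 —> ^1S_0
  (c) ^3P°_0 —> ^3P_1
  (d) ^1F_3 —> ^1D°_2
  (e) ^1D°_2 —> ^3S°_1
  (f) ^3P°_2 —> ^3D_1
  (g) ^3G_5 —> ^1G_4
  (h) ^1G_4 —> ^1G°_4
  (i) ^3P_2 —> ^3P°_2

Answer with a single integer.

(a) forbidden (parity, ΔL, ΔJ fail)
(b) allowed
(c) allowed
(d) allowed
(e) forbidden (parity, ΔS, ΔL fail)
(f) allowed
(g) forbidden (parity, ΔS fail)
(h) allowed
(i) allowed
Total allowed: 6 of 9.

6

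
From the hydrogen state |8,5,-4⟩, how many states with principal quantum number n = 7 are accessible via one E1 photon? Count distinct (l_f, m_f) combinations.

5

E1 requires Δl = ±1, so l_f ∈ {4, 6}; with 0 ≤ l_f ≤ n_f−1 = 6, the allowed l_f values are {4, 6}.
For l_f = 4: m_f ∈ {m_i−1, m_i, m_i+1} ∩ [−4, 4] = {-4, -3} → 2 states.
For l_f = 6: m_f ∈ {m_i−1, m_i, m_i+1} ∩ [−6, 6] = {-5, -4, -3} → 3 states.
Total: 5.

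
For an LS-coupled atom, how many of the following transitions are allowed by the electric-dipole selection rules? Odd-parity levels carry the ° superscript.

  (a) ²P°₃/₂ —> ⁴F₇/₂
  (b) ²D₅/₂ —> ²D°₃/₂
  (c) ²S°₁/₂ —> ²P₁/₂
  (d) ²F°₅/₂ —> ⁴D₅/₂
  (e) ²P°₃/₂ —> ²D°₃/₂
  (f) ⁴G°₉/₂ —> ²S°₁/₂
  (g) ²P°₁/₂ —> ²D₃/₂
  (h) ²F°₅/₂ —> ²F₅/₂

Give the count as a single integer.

(a) forbidden (ΔS, ΔL, ΔJ fail)
(b) allowed
(c) allowed
(d) forbidden (ΔS fails)
(e) forbidden (parity fails)
(f) forbidden (parity, ΔS, ΔL, ΔJ fail)
(g) allowed
(h) allowed
Total allowed: 4 of 8.

4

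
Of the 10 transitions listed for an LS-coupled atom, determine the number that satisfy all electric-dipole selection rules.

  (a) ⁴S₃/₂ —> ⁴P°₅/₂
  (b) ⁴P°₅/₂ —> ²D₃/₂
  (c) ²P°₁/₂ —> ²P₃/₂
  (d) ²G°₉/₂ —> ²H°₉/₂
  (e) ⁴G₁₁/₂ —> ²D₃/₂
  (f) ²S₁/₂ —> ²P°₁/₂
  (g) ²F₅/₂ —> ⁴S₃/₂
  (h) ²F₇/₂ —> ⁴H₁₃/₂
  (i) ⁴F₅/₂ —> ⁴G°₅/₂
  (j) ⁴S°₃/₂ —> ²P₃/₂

4

(a) allowed
(b) forbidden (ΔS fails)
(c) allowed
(d) forbidden (parity fails)
(e) forbidden (parity, ΔS, ΔL, ΔJ fail)
(f) allowed
(g) forbidden (parity, ΔS, ΔL fail)
(h) forbidden (parity, ΔS, ΔL, ΔJ fail)
(i) allowed
(j) forbidden (ΔS fails)
Total allowed: 4 of 10.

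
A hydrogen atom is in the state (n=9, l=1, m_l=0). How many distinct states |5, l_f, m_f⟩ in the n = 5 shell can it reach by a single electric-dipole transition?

E1 requires Δl = ±1, so l_f ∈ {0, 2}; with 0 ≤ l_f ≤ n_f−1 = 4, the allowed l_f values are {0, 2}.
For l_f = 0: m_f ∈ {m_i−1, m_i, m_i+1} ∩ [−0, 0] = {0} → 1 state.
For l_f = 2: m_f ∈ {m_i−1, m_i, m_i+1} ∩ [−2, 2] = {-1, 0, 1} → 3 states.
Total: 4.

4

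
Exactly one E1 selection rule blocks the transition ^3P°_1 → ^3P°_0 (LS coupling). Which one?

parity

Reading off the term symbols: S 1→1, L 1→1, J 1→0, parity odd→odd.
Parity must change: odd → odd — violated.
ΔS = 0: S: 1 → 1 — satisfied.
ΔL = 0, ±1 (not L=0↔0): L: 1 → 1, ΔL = +0 — satisfied.
ΔJ = 0, ±1 (not J=0↔0): J: 1 → 0, ΔJ = -1 — satisfied.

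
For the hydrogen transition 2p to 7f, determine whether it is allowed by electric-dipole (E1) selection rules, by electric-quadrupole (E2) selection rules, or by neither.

E2

Δl = 3 − 1 = +2; l_i + l_f = 4.
E1 (Δl = ±1): not satisfied.
E2 (Δl = 0,±2, l_i+l_f ≥ 2): satisfied.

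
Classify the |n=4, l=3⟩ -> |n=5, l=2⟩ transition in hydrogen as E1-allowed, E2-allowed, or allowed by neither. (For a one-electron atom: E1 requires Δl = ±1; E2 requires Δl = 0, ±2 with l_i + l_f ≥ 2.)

E1

Δl = 2 − 3 = -1; l_i + l_f = 5.
E1 (Δl = ±1): satisfied.
E2 (Δl = 0,±2, l_i+l_f ≥ 2): not satisfied.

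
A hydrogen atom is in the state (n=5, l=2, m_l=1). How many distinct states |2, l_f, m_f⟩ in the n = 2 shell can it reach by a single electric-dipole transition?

E1 requires Δl = ±1, so l_f ∈ {1, 3}; with 0 ≤ l_f ≤ n_f−1 = 1, the allowed l_f values are {1}.
For l_f = 1: m_f ∈ {m_i−1, m_i, m_i+1} ∩ [−1, 1] = {0, 1} → 2 states.
Total: 2.

2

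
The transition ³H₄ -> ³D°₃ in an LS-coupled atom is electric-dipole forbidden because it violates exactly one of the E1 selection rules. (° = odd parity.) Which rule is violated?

the ΔL = 0, ±1 rule

Initial level: S=1, L=5, J=4, parity even. Final level: S=1, L=2, J=3, parity odd.
Parity must change: even → odd — passes.
ΔS = 0: S: 1 → 1 — passes.
ΔL = 0, ±1 (not L=0↔0): L: 5 → 2, ΔL = -3 — fails.
ΔJ = 0, ±1 (not J=0↔0): J: 4 → 3, ΔJ = -1 — passes.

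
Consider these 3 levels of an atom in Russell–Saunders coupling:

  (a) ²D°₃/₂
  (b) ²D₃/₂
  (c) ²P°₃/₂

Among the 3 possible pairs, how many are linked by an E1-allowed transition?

(a)–(b): allowed.
(a)–(c): forbidden (parity).
(b)–(c): allowed.
Allowed pairs: 2 of 3.

2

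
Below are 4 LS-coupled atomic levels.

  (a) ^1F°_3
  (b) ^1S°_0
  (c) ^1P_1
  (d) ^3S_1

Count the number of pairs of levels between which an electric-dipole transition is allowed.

(a)–(b): forbidden (parity, ΔL, ΔJ).
(a)–(c): forbidden (ΔL, ΔJ).
(a)–(d): forbidden (ΔS, ΔL, ΔJ).
(b)–(c): allowed.
(b)–(d): forbidden (ΔS, ΔL).
(c)–(d): forbidden (parity, ΔS).
Allowed pairs: 1 of 6.

1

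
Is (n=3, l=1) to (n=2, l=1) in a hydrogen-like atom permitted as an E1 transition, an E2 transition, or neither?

Δl = 1 − 1 = +0; l_i + l_f = 2.
E1 (Δl = ±1): not satisfied.
E2 (Δl = 0,±2, l_i+l_f ≥ 2): satisfied.

E2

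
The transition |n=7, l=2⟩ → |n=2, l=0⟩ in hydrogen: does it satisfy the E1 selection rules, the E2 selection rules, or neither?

Δl = 0 − 2 = -2; l_i + l_f = 2.
E1 (Δl = ±1): not satisfied.
E2 (Δl = 0,±2, l_i+l_f ≥ 2): satisfied.

E2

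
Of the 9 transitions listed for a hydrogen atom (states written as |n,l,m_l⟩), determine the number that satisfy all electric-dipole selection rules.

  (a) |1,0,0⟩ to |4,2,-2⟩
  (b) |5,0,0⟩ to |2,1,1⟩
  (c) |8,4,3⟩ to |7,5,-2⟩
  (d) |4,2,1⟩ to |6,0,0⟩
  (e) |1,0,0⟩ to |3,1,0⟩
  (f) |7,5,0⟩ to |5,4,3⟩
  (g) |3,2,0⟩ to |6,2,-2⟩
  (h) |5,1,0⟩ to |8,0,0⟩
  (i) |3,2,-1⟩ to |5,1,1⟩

(a) forbidden — Δl = +2 (E1 requires Δl = ±1); Δm_l = -2 (E1 requires Δm_l = 0, ±1)
(b) allowed
(c) forbidden — Δm_l = -5 (E1 requires Δm_l = 0, ±1)
(d) forbidden — Δl = -2 (E1 requires Δl = ±1)
(e) allowed
(f) forbidden — Δm_l = +3 (E1 requires Δm_l = 0, ±1)
(g) forbidden — Δl = +0 (E1 requires Δl = ±1); Δm_l = -2 (E1 requires Δm_l = 0, ±1)
(h) allowed
(i) forbidden — Δm_l = +2 (E1 requires Δm_l = 0, ±1)
Total allowed: 3 of 9.

3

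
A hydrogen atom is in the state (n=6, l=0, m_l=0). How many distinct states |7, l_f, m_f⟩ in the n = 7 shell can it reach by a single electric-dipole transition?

E1 requires Δl = ±1, so l_f ∈ {-1, 1}; with 0 ≤ l_f ≤ n_f−1 = 6, the allowed l_f values are {1}.
For l_f = 1: m_f ∈ {m_i−1, m_i, m_i+1} ∩ [−1, 1] = {-1, 0, 1} → 3 states.
Total: 3.

3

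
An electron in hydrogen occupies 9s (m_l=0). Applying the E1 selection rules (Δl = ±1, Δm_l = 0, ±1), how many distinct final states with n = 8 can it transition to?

3

E1 requires Δl = ±1, so l_f ∈ {-1, 1}; with 0 ≤ l_f ≤ n_f−1 = 7, the allowed l_f values are {1}.
For l_f = 1: m_f ∈ {m_i−1, m_i, m_i+1} ∩ [−1, 1] = {-1, 0, 1} → 3 states.
Total: 3.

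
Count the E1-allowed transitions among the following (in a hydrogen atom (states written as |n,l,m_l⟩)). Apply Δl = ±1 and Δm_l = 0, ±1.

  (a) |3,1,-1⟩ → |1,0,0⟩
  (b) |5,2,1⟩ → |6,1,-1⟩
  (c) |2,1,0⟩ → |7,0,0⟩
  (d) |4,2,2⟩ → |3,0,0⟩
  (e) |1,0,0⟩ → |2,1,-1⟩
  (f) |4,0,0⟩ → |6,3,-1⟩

(a) allowed
(b) forbidden — Δm_l = -2 (E1 requires Δm_l = 0, ±1)
(c) allowed
(d) forbidden — Δl = -2 (E1 requires Δl = ±1); Δm_l = -2 (E1 requires Δm_l = 0, ±1)
(e) allowed
(f) forbidden — Δl = +3 (E1 requires Δl = ±1)
Total allowed: 3 of 6.

3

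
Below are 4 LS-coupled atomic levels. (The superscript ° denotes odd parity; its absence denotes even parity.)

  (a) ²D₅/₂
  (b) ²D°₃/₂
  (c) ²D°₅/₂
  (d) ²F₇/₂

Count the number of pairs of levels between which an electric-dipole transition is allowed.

3

(a)–(b): allowed.
(a)–(c): allowed.
(a)–(d): forbidden (parity).
(b)–(c): forbidden (parity).
(b)–(d): forbidden (ΔJ).
(c)–(d): allowed.
Allowed pairs: 3 of 6.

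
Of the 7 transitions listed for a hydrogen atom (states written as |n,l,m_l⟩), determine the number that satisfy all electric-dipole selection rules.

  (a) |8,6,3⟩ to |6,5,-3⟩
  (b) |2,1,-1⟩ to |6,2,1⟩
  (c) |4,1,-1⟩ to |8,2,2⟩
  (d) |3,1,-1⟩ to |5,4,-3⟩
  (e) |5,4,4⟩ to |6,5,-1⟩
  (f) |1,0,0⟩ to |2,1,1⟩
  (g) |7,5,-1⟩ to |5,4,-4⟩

(a) forbidden — Δm_l = -6 (E1 requires Δm_l = 0, ±1)
(b) forbidden — Δm_l = +2 (E1 requires Δm_l = 0, ±1)
(c) forbidden — Δm_l = +3 (E1 requires Δm_l = 0, ±1)
(d) forbidden — Δl = +3 (E1 requires Δl = ±1); Δm_l = -2 (E1 requires Δm_l = 0, ±1)
(e) forbidden — Δm_l = -5 (E1 requires Δm_l = 0, ±1)
(f) allowed
(g) forbidden — Δm_l = -3 (E1 requires Δm_l = 0, ±1)
Total allowed: 1 of 7.

1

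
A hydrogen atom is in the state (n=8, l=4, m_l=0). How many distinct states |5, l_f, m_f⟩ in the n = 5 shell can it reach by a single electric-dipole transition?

3

E1 requires Δl = ±1, so l_f ∈ {3, 5}; with 0 ≤ l_f ≤ n_f−1 = 4, the allowed l_f values are {3}.
For l_f = 3: m_f ∈ {m_i−1, m_i, m_i+1} ∩ [−3, 3] = {-1, 0, 1} → 3 states.
Total: 3.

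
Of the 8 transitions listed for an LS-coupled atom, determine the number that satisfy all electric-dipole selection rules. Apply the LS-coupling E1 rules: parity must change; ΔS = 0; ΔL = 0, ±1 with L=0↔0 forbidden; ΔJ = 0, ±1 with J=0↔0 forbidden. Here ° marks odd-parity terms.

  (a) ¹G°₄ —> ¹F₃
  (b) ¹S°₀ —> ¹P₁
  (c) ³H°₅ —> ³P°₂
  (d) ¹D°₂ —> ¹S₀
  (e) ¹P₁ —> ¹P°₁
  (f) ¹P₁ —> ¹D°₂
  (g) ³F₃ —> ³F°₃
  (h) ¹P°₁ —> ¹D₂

(a) allowed
(b) allowed
(c) forbidden (parity, ΔL, ΔJ fail)
(d) forbidden (ΔL, ΔJ fail)
(e) allowed
(f) allowed
(g) allowed
(h) allowed
Total allowed: 6 of 8.

6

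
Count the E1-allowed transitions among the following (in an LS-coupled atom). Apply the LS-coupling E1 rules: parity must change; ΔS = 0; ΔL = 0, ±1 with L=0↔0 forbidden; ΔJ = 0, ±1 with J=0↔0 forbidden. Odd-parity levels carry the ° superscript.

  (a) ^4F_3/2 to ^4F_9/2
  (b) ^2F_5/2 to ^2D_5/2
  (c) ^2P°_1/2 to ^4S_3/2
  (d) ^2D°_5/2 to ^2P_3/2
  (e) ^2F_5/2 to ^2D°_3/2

(a) forbidden (parity, ΔJ fail)
(b) forbidden (parity fails)
(c) forbidden (ΔS fails)
(d) allowed
(e) allowed
Total allowed: 2 of 5.

2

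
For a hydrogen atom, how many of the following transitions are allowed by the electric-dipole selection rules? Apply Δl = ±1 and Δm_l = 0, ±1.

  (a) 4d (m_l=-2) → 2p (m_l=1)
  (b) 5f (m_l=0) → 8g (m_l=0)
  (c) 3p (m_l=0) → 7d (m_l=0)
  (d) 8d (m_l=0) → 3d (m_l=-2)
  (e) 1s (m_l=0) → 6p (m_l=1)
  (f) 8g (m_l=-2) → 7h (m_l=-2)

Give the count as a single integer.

4

(a) forbidden — Δm_l = +3 (E1 requires Δm_l = 0, ±1)
(b) allowed
(c) allowed
(d) forbidden — Δl = +0 (E1 requires Δl = ±1); Δm_l = -2 (E1 requires Δm_l = 0, ±1)
(e) allowed
(f) allowed
Total allowed: 4 of 6.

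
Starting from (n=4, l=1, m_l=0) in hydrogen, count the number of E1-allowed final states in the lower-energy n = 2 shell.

E1 requires Δl = ±1, so l_f ∈ {0, 2}; with 0 ≤ l_f ≤ n_f−1 = 1, the allowed l_f values are {0}.
For l_f = 0: m_f ∈ {m_i−1, m_i, m_i+1} ∩ [−0, 0] = {0} → 1 state.
Total: 1.

1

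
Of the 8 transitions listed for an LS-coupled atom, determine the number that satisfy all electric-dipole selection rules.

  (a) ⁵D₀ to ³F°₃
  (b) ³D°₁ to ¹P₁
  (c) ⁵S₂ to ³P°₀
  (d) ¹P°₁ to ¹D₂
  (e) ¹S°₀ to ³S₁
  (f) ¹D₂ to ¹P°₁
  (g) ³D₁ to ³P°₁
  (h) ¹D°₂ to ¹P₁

4

(a) forbidden (ΔS, ΔJ fail)
(b) forbidden (ΔS fails)
(c) forbidden (ΔS, ΔJ fail)
(d) allowed
(e) forbidden (ΔS, ΔL fail)
(f) allowed
(g) allowed
(h) allowed
Total allowed: 4 of 8.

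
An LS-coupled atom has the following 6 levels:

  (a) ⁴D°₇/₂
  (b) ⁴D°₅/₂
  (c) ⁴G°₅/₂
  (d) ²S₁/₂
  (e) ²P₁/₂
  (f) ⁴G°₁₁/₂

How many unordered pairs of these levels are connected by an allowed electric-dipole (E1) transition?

0

(a)–(b): forbidden (parity).
(a)–(c): forbidden (parity, ΔL).
(a)–(d): forbidden (ΔS, ΔL, ΔJ).
(a)–(e): forbidden (ΔS, ΔJ).
(a)–(f): forbidden (parity, ΔL, ΔJ).
(b)–(c): forbidden (parity, ΔL).
(b)–(d): forbidden (ΔS, ΔL, ΔJ).
(b)–(e): forbidden (ΔS, ΔJ).
(b)–(f): forbidden (parity, ΔL, ΔJ).
(c)–(d): forbidden (ΔS, ΔL, ΔJ).
(c)–(e): forbidden (ΔS, ΔL, ΔJ).
(c)–(f): forbidden (parity, ΔJ).
(d)–(e): forbidden (parity).
(d)–(f): forbidden (ΔS, ΔL, ΔJ).
(e)–(f): forbidden (ΔS, ΔL, ΔJ).
Allowed pairs: 0 of 15.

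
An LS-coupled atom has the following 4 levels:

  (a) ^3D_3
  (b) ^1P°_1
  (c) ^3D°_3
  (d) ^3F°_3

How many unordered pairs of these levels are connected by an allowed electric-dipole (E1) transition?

(a)–(b): forbidden (ΔS, ΔJ).
(a)–(c): allowed.
(a)–(d): allowed.
(b)–(c): forbidden (parity, ΔS, ΔJ).
(b)–(d): forbidden (parity, ΔS, ΔL, ΔJ).
(c)–(d): forbidden (parity).
Allowed pairs: 2 of 6.

2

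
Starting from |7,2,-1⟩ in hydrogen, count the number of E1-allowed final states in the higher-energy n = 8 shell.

E1 requires Δl = ±1, so l_f ∈ {1, 3}; with 0 ≤ l_f ≤ n_f−1 = 7, the allowed l_f values are {1, 3}.
For l_f = 1: m_f ∈ {m_i−1, m_i, m_i+1} ∩ [−1, 1] = {-1, 0} → 2 states.
For l_f = 3: m_f ∈ {m_i−1, m_i, m_i+1} ∩ [−3, 3] = {-2, -1, 0} → 3 states.
Total: 5.

5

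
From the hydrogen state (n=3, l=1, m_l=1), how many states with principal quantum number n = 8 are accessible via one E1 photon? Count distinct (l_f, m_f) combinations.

E1 requires Δl = ±1, so l_f ∈ {0, 2}; with 0 ≤ l_f ≤ n_f−1 = 7, the allowed l_f values are {0, 2}.
For l_f = 0: m_f ∈ {m_i−1, m_i, m_i+1} ∩ [−0, 0] = {0} → 1 state.
For l_f = 2: m_f ∈ {m_i−1, m_i, m_i+1} ∩ [−2, 2] = {0, 1, 2} → 3 states.
Total: 4.

4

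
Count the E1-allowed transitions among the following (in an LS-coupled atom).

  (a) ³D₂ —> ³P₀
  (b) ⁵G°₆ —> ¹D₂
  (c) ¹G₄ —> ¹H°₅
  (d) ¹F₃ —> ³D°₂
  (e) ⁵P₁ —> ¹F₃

1

(a) forbidden (parity, ΔJ fail)
(b) forbidden (ΔS, ΔL, ΔJ fail)
(c) allowed
(d) forbidden (ΔS fails)
(e) forbidden (parity, ΔS, ΔL, ΔJ fail)
Total allowed: 1 of 5.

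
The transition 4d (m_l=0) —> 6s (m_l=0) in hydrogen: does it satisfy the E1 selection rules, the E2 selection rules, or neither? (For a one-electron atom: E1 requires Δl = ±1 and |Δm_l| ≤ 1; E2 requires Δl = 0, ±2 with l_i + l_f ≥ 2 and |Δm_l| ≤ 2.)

Δl = 0 − 2 = -2; l_i + l_f = 2.
Δm_l = +0.
E1 (Δl = ±1, |Δm_l| ≤ 1): not satisfied.
E2 (Δl = 0,±2, l_i+l_f ≥ 2, |Δm_l| ≤ 2): satisfied.

E2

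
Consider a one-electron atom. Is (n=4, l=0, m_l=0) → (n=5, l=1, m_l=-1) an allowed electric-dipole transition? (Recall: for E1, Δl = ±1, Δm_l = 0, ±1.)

allowed

l: 0 → 1 (Δl = +1). Δl = ±1 passes.
Δm_l = -1 − (0) = -1. E1 requires Δm_l = 0, ±1: passes.
All E1 selection rules are satisfied.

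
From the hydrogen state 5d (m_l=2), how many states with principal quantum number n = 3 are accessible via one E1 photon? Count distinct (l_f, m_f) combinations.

E1 requires Δl = ±1, so l_f ∈ {1, 3}; with 0 ≤ l_f ≤ n_f−1 = 2, the allowed l_f values are {1}.
For l_f = 1: m_f ∈ {m_i−1, m_i, m_i+1} ∩ [−1, 1] = {1} → 1 state.
Total: 1.

1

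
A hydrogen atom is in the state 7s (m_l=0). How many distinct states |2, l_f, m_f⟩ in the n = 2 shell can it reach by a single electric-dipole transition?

3

E1 requires Δl = ±1, so l_f ∈ {-1, 1}; with 0 ≤ l_f ≤ n_f−1 = 1, the allowed l_f values are {1}.
For l_f = 1: m_f ∈ {m_i−1, m_i, m_i+1} ∩ [−1, 1] = {-1, 0, 1} → 3 states.
Total: 3.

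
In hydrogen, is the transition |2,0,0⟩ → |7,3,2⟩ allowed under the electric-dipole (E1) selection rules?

forbidden

Initial l = 0, final l = 3, so Δl = +3. E1 requires Δl = ±1: violated.
m_l: 0 → 2 (Δm_l = +2). |Δm_l| ≤ 1 violated.
The transition is electric-dipole forbidden.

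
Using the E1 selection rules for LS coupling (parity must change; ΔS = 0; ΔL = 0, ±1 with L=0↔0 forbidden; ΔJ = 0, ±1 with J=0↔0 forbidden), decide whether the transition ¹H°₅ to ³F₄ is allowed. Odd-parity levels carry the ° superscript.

forbidden

Parity must change: odd → even — ✓.
ΔS = 0: S: 0 → 1 — ✗.
ΔL = 0, ±1 (not L=0↔0): L: 5 → 3, ΔL = -2 — ✗.
ΔJ = 0, ±1 (not J=0↔0): J: 5 → 4, ΔJ = -1 — ✓.
Rule(s) violated: ΔS, ΔL.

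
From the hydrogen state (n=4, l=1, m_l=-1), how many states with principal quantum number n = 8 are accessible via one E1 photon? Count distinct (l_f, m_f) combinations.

E1 requires Δl = ±1, so l_f ∈ {0, 2}; with 0 ≤ l_f ≤ n_f−1 = 7, the allowed l_f values are {0, 2}.
For l_f = 0: m_f ∈ {m_i−1, m_i, m_i+1} ∩ [−0, 0] = {0} → 1 state.
For l_f = 2: m_f ∈ {m_i−1, m_i, m_i+1} ∩ [−2, 2] = {-2, -1, 0} → 3 states.
Total: 4.

4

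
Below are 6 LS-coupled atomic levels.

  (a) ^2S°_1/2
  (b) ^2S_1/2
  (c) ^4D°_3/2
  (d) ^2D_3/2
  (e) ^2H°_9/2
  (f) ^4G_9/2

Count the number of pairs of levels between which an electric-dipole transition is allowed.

0

(a)–(b): forbidden (ΔL).
(a)–(c): forbidden (parity, ΔS, ΔL).
(a)–(d): forbidden (ΔL).
(a)–(e): forbidden (parity, ΔL, ΔJ).
(a)–(f): forbidden (ΔS, ΔL, ΔJ).
(b)–(c): forbidden (ΔS, ΔL).
(b)–(d): forbidden (parity, ΔL).
(b)–(e): forbidden (ΔL, ΔJ).
(b)–(f): forbidden (parity, ΔS, ΔL, ΔJ).
(c)–(d): forbidden (ΔS).
(c)–(e): forbidden (parity, ΔS, ΔL, ΔJ).
(c)–(f): forbidden (ΔL, ΔJ).
(d)–(e): forbidden (ΔL, ΔJ).
(d)–(f): forbidden (parity, ΔS, ΔL, ΔJ).
(e)–(f): forbidden (ΔS).
Allowed pairs: 0 of 15.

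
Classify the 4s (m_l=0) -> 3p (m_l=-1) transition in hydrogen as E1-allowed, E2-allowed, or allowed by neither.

E1

Δl = 1 − 0 = +1; l_i + l_f = 1.
Δm_l = -1.
E1 (Δl = ±1, |Δm_l| ≤ 1): satisfied.
E2 (Δl = 0,±2, l_i+l_f ≥ 2, |Δm_l| ≤ 2): not satisfied.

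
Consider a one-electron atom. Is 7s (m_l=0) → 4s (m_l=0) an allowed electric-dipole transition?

Δl = 0 − 0 = +0; the E1 rule Δl = ±1 is fails.
Δm_l = 0 − (0) = +0. E1 requires Δm_l = 0, ±1: passes.
The transition is electric-dipole forbidden.

forbidden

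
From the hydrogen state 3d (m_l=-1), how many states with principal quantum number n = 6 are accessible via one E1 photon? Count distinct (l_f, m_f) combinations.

E1 requires Δl = ±1, so l_f ∈ {1, 3}; with 0 ≤ l_f ≤ n_f−1 = 5, the allowed l_f values are {1, 3}.
For l_f = 1: m_f ∈ {m_i−1, m_i, m_i+1} ∩ [−1, 1] = {-1, 0} → 2 states.
For l_f = 3: m_f ∈ {m_i−1, m_i, m_i+1} ∩ [−3, 3] = {-2, -1, 0} → 3 states.
Total: 5.

5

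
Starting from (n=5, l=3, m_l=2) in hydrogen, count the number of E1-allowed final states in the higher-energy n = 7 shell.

5

E1 requires Δl = ±1, so l_f ∈ {2, 4}; with 0 ≤ l_f ≤ n_f−1 = 6, the allowed l_f values are {2, 4}.
For l_f = 2: m_f ∈ {m_i−1, m_i, m_i+1} ∩ [−2, 2] = {1, 2} → 2 states.
For l_f = 4: m_f ∈ {m_i−1, m_i, m_i+1} ∩ [−4, 4] = {1, 2, 3} → 3 states.
Total: 5.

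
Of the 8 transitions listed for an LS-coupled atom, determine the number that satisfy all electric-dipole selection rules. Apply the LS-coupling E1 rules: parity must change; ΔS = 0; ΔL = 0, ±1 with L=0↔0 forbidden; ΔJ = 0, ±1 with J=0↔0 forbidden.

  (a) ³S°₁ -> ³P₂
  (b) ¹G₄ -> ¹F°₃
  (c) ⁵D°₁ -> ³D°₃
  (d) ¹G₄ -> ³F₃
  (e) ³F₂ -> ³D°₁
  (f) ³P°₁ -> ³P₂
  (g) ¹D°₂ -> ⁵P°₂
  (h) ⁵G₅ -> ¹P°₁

(a) allowed
(b) allowed
(c) forbidden (parity, ΔS, ΔJ fail)
(d) forbidden (parity, ΔS fail)
(e) allowed
(f) allowed
(g) forbidden (parity, ΔS fail)
(h) forbidden (ΔS, ΔL, ΔJ fail)
Total allowed: 4 of 8.

4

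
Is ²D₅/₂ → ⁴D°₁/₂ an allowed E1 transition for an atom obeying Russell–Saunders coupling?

forbidden

Reading off the term symbols: S 1/2→3/2, L 2→2, J 5/2→1/2, parity even→odd.
ΔS = 0: S: 1/2 → 3/2 — ✗.
ΔJ = 0, ±1 (not J=0↔0): J: 5/2 → 1/2, ΔJ = -2 — ✗.
Parity must change: even → odd — ✓.
ΔL = 0, ±1 (not L=0↔0): L: 2 → 2, ΔL = +0 — ✓.
Rule(s) violated: ΔS, ΔJ.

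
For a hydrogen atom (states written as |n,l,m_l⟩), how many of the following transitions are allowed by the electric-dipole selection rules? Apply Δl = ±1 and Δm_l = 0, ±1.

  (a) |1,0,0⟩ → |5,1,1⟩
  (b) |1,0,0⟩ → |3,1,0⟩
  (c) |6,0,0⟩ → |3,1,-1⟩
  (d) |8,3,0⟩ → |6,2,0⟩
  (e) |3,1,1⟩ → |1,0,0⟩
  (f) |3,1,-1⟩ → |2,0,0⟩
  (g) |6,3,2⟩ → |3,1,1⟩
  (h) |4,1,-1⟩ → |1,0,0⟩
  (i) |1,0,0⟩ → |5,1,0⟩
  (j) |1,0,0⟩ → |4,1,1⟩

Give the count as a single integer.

9

(a) allowed
(b) allowed
(c) allowed
(d) allowed
(e) allowed
(f) allowed
(g) forbidden — Δl = -2 (E1 requires Δl = ±1)
(h) allowed
(i) allowed
(j) allowed
Total allowed: 9 of 10.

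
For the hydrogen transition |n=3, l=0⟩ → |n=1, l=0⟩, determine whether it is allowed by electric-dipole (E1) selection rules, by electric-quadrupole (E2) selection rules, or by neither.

neither

Δl = 0 − 0 = +0; l_i + l_f = 0.
E1 (Δl = ±1): not satisfied.
E2 (Δl = 0,±2, l_i+l_f ≥ 2): not satisfied.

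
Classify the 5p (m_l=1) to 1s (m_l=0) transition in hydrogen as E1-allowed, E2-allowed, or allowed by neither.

Δl = 0 − 1 = -1; l_i + l_f = 1.
Δm_l = -1.
E1 (Δl = ±1, |Δm_l| ≤ 1): satisfied.
E2 (Δl = 0,±2, l_i+l_f ≥ 2, |Δm_l| ≤ 2): not satisfied.

E1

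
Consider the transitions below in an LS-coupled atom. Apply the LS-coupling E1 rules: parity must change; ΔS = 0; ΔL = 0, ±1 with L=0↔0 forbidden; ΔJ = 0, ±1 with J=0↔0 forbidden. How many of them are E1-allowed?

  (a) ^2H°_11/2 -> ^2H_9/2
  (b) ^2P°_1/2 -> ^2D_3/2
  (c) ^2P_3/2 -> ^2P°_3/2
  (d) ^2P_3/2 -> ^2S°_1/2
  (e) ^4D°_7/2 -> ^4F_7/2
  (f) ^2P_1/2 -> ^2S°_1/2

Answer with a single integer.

(a) allowed
(b) allowed
(c) allowed
(d) allowed
(e) allowed
(f) allowed
Total allowed: 6 of 6.

6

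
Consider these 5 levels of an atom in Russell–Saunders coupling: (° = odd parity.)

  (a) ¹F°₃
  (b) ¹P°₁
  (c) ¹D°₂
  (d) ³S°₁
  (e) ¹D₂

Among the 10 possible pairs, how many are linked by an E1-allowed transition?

(a)–(b): forbidden (parity, ΔL, ΔJ).
(a)–(c): forbidden (parity).
(a)–(d): forbidden (parity, ΔS, ΔL, ΔJ).
(a)–(e): allowed.
(b)–(c): forbidden (parity).
(b)–(d): forbidden (parity, ΔS).
(b)–(e): allowed.
(c)–(d): forbidden (parity, ΔS, ΔL).
(c)–(e): allowed.
(d)–(e): forbidden (ΔS, ΔL).
Allowed pairs: 3 of 10.

3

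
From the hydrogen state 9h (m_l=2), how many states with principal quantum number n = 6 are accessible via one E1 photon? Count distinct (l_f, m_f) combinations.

3

E1 requires Δl = ±1, so l_f ∈ {4, 6}; with 0 ≤ l_f ≤ n_f−1 = 5, the allowed l_f values are {4}.
For l_f = 4: m_f ∈ {m_i−1, m_i, m_i+1} ∩ [−4, 4] = {1, 2, 3} → 3 states.
Total: 3.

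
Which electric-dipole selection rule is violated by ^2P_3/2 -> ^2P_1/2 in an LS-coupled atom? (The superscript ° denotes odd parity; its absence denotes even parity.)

ΔL = 0, ±1 (not L=0↔0): L: 1 → 1, ΔL = +0 — passes.
ΔJ = 0, ±1 (not J=0↔0): J: 3/2 → 1/2, ΔJ = -1 — passes.
ΔS = 0: S: 1/2 → 1/2 — passes.
Parity must change: even → even — fails.

parity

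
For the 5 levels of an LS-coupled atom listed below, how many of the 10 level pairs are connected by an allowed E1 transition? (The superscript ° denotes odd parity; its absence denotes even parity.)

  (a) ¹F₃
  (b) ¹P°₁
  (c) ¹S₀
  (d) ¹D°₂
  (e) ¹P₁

(a)–(b): forbidden (ΔL, ΔJ).
(a)–(c): forbidden (parity, ΔL, ΔJ).
(a)–(d): allowed.
(a)–(e): forbidden (parity, ΔL, ΔJ).
(b)–(c): allowed.
(b)–(d): forbidden (parity).
(b)–(e): allowed.
(c)–(d): forbidden (ΔL, ΔJ).
(c)–(e): forbidden (parity).
(d)–(e): allowed.
Allowed pairs: 4 of 10.

4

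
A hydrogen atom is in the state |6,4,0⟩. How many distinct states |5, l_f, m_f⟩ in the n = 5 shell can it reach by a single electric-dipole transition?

E1 requires Δl = ±1, so l_f ∈ {3, 5}; with 0 ≤ l_f ≤ n_f−1 = 4, the allowed l_f values are {3}.
For l_f = 3: m_f ∈ {m_i−1, m_i, m_i+1} ∩ [−3, 3] = {-1, 0, 1} → 3 states.
Total: 3.

3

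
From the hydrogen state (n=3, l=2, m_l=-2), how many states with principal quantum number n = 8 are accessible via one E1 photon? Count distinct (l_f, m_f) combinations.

4

E1 requires Δl = ±1, so l_f ∈ {1, 3}; with 0 ≤ l_f ≤ n_f−1 = 7, the allowed l_f values are {1, 3}.
For l_f = 1: m_f ∈ {m_i−1, m_i, m_i+1} ∩ [−1, 1] = {-1} → 1 state.
For l_f = 3: m_f ∈ {m_i−1, m_i, m_i+1} ∩ [−3, 3] = {-3, -2, -1} → 3 states.
Total: 4.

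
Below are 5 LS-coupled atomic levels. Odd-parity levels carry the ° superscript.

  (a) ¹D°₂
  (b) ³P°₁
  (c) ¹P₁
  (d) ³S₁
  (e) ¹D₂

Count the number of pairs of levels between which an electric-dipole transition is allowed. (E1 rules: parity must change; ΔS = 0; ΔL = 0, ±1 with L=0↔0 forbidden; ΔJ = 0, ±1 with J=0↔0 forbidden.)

(a)–(b): forbidden (parity, ΔS).
(a)–(c): allowed.
(a)–(d): forbidden (ΔS, ΔL).
(a)–(e): allowed.
(b)–(c): forbidden (ΔS).
(b)–(d): allowed.
(b)–(e): forbidden (ΔS).
(c)–(d): forbidden (parity, ΔS).
(c)–(e): forbidden (parity).
(d)–(e): forbidden (parity, ΔS, ΔL).
Allowed pairs: 3 of 10.

3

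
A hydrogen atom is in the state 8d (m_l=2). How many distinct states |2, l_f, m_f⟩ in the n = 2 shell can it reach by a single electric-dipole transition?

1

E1 requires Δl = ±1, so l_f ∈ {1, 3}; with 0 ≤ l_f ≤ n_f−1 = 1, the allowed l_f values are {1}.
For l_f = 1: m_f ∈ {m_i−1, m_i, m_i+1} ∩ [−1, 1] = {1} → 1 state.
Total: 1.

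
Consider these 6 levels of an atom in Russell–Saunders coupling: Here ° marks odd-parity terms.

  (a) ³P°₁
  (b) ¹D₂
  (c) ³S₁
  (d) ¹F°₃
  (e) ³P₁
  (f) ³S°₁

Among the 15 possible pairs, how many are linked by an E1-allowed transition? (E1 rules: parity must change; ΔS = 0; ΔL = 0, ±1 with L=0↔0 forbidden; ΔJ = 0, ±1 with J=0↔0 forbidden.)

4

(a)–(b): forbidden (ΔS).
(a)–(c): allowed.
(a)–(d): forbidden (parity, ΔS, ΔL, ΔJ).
(a)–(e): allowed.
(a)–(f): forbidden (parity).
(b)–(c): forbidden (parity, ΔS, ΔL).
(b)–(d): allowed.
(b)–(e): forbidden (parity, ΔS).
(b)–(f): forbidden (ΔS, ΔL).
(c)–(d): forbidden (ΔS, ΔL, ΔJ).
(c)–(e): forbidden (parity).
(c)–(f): forbidden (ΔL).
(d)–(e): forbidden (ΔS, ΔL, ΔJ).
(d)–(f): forbidden (parity, ΔS, ΔL, ΔJ).
(e)–(f): allowed.
Allowed pairs: 4 of 15.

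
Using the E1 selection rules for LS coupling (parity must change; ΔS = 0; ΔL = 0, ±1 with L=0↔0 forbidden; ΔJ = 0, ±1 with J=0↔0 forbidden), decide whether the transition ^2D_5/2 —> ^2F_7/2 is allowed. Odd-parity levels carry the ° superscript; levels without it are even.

ΔL = 0, ±1 (not L=0↔0): L: 2 → 3, ΔL = +1 — ✓.
ΔS = 0: S: 1/2 → 1/2 — ✓.
ΔJ = 0, ±1 (not J=0↔0): J: 5/2 → 7/2, ΔJ = +1 — ✓.
Parity must change: even → even — ✗.
Rule(s) violated: parity.

forbidden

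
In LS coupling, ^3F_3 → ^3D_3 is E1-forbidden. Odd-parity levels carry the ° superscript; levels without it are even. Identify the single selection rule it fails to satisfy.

Initial level: S=1, L=3, J=3, parity even. Final level: S=1, L=2, J=3, parity even.
Parity must change: even → even — fails.
ΔS = 0: S: 1 → 1 — passes.
ΔL = 0, ±1 (not L=0↔0): L: 3 → 2, ΔL = -1 — passes.
ΔJ = 0, ±1 (not J=0↔0): J: 3 → 3, ΔJ = +0 — passes.

parity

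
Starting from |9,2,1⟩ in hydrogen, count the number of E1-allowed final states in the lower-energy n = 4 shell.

E1 requires Δl = ±1, so l_f ∈ {1, 3}; with 0 ≤ l_f ≤ n_f−1 = 3, the allowed l_f values are {1, 3}.
For l_f = 1: m_f ∈ {m_i−1, m_i, m_i+1} ∩ [−1, 1] = {0, 1} → 2 states.
For l_f = 3: m_f ∈ {m_i−1, m_i, m_i+1} ∩ [−3, 3] = {0, 1, 2} → 3 states.
Total: 5.

5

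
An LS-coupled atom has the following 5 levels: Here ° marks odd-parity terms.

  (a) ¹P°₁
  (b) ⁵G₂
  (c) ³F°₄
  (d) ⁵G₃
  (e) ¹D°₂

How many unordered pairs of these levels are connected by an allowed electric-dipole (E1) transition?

(a)–(b): forbidden (ΔS, ΔL).
(a)–(c): forbidden (parity, ΔS, ΔL, ΔJ).
(a)–(d): forbidden (ΔS, ΔL, ΔJ).
(a)–(e): forbidden (parity).
(b)–(c): forbidden (ΔS, ΔJ).
(b)–(d): forbidden (parity).
(b)–(e): forbidden (ΔS, ΔL).
(c)–(d): forbidden (ΔS).
(c)–(e): forbidden (parity, ΔS, ΔJ).
(d)–(e): forbidden (ΔS, ΔL).
Allowed pairs: 0 of 10.

0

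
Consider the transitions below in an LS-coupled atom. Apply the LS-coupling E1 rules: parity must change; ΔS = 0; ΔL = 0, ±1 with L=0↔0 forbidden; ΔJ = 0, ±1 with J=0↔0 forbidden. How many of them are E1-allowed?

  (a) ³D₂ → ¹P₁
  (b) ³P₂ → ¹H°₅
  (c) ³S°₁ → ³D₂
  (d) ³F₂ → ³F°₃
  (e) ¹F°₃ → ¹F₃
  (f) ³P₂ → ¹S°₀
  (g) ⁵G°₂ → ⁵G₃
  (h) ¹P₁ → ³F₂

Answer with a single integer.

3

(a) forbidden (parity, ΔS fail)
(b) forbidden (ΔS, ΔL, ΔJ fail)
(c) forbidden (ΔL fails)
(d) allowed
(e) allowed
(f) forbidden (ΔS, ΔJ fail)
(g) allowed
(h) forbidden (parity, ΔS, ΔL fail)
Total allowed: 3 of 8.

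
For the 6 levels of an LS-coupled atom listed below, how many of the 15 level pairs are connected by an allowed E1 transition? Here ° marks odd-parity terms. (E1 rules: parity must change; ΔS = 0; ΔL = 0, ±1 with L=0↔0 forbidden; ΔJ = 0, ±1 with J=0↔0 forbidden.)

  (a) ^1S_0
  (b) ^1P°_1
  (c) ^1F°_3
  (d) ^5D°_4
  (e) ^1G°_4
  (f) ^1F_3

3

(a)–(b): allowed.
(a)–(c): forbidden (ΔL, ΔJ).
(a)–(d): forbidden (ΔS, ΔL, ΔJ).
(a)–(e): forbidden (ΔL, ΔJ).
(a)–(f): forbidden (parity, ΔL, ΔJ).
(b)–(c): forbidden (parity, ΔL, ΔJ).
(b)–(d): forbidden (parity, ΔS, ΔJ).
(b)–(e): forbidden (parity, ΔL, ΔJ).
(b)–(f): forbidden (ΔL, ΔJ).
(c)–(d): forbidden (parity, ΔS).
(c)–(e): forbidden (parity).
(c)–(f): allowed.
(d)–(e): forbidden (parity, ΔS, ΔL).
(d)–(f): forbidden (ΔS).
(e)–(f): allowed.
Allowed pairs: 3 of 15.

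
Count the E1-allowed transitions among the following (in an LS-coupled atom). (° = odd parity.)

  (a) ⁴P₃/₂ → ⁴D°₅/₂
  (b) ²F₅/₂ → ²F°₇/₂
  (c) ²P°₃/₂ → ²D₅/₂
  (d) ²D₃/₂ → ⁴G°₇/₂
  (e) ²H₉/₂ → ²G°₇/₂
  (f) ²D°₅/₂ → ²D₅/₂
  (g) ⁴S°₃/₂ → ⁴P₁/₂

6

(a) allowed
(b) allowed
(c) allowed
(d) forbidden (ΔS, ΔL, ΔJ fail)
(e) allowed
(f) allowed
(g) allowed
Total allowed: 6 of 7.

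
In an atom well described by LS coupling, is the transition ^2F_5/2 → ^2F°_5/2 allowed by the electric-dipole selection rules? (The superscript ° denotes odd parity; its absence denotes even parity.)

allowed

Initial level: S=1/2, L=3, J=5/2, parity even. Final level: S=1/2, L=3, J=5/2, parity odd.
ΔL = 0, ±1 (not L=0↔0): L: 3 → 3, ΔL = +0 — passes.
ΔS = 0: S: 1/2 → 1/2 — passes.
ΔJ = 0, ±1 (not J=0↔0): J: 5/2 → 5/2, ΔJ = +0 — passes.
Parity must change: even → odd — passes.
All four E1 rules are satisfied.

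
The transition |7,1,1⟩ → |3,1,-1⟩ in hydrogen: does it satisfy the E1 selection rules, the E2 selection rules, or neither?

Δl = 1 − 1 = +0; l_i + l_f = 2.
Δm_l = -2.
E1 (Δl = ±1, |Δm_l| ≤ 1): not satisfied.
E2 (Δl = 0,±2, l_i+l_f ≥ 2, |Δm_l| ≤ 2): satisfied.

E2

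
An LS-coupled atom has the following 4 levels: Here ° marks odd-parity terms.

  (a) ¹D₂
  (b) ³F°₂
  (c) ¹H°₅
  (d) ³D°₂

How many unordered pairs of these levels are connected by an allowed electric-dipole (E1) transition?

0

(a)–(b): forbidden (ΔS).
(a)–(c): forbidden (ΔL, ΔJ).
(a)–(d): forbidden (ΔS).
(b)–(c): forbidden (parity, ΔS, ΔL, ΔJ).
(b)–(d): forbidden (parity).
(c)–(d): forbidden (parity, ΔS, ΔL, ΔJ).
Allowed pairs: 0 of 6.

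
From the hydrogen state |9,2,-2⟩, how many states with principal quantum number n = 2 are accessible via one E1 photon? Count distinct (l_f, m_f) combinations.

1

E1 requires Δl = ±1, so l_f ∈ {1, 3}; with 0 ≤ l_f ≤ n_f−1 = 1, the allowed l_f values are {1}.
For l_f = 1: m_f ∈ {m_i−1, m_i, m_i+1} ∩ [−1, 1] = {-1} → 1 state.
Total: 1.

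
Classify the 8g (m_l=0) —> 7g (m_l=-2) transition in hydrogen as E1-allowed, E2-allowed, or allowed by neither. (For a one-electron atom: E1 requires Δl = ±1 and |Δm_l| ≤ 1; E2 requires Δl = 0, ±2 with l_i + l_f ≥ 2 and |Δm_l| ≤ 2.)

E2

Δl = 4 − 4 = +0; l_i + l_f = 8.
Δm_l = -2.
E1 (Δl = ±1, |Δm_l| ≤ 1): not satisfied.
E2 (Δl = 0,±2, l_i+l_f ≥ 2, |Δm_l| ≤ 2): satisfied.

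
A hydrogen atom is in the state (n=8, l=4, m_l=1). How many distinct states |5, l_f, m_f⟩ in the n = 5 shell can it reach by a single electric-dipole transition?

E1 requires Δl = ±1, so l_f ∈ {3, 5}; with 0 ≤ l_f ≤ n_f−1 = 4, the allowed l_f values are {3}.
For l_f = 3: m_f ∈ {m_i−1, m_i, m_i+1} ∩ [−3, 3] = {0, 1, 2} → 3 states.
Total: 3.

3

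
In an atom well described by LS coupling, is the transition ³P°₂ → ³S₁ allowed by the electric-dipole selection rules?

allowed

Reading off the term symbols: S 1→1, L 1→0, J 2→1, parity odd→even.
Parity must change: odd → even — passes.
ΔS = 0: S: 1 → 1 — passes.
ΔL = 0, ±1 (not L=0↔0): L: 1 → 0, ΔL = -1 — passes.
ΔJ = 0, ±1 (not J=0↔0): J: 2 → 1, ΔJ = -1 — passes.
All four E1 rules are satisfied.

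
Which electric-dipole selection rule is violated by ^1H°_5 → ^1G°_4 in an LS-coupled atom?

Parity must change: odd → odd — ✗.
ΔS = 0: S: 0 → 0 — ✓.
ΔL = 0, ±1 (not L=0↔0): L: 5 → 4, ΔL = -1 — ✓.
ΔJ = 0, ±1 (not J=0↔0): J: 5 → 4, ΔJ = -1 — ✓.

parity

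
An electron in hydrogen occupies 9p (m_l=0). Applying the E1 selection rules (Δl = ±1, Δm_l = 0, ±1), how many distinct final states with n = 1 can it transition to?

E1 requires Δl = ±1, so l_f ∈ {0, 2}; with 0 ≤ l_f ≤ n_f−1 = 0, the allowed l_f values are {0}.
For l_f = 0: m_f ∈ {m_i−1, m_i, m_i+1} ∩ [−0, 0] = {0} → 1 state.
Total: 1.

1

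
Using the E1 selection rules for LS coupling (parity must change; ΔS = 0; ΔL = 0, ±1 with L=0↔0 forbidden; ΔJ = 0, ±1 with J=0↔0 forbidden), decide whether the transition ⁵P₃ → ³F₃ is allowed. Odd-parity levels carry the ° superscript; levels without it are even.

Reading off the term symbols: S 2→1, L 1→3, J 3→3, parity even→even.
Parity must change: even → even — violated.
ΔS = 0: S: 2 → 1 — violated.
ΔL = 0, ±1 (not L=0↔0): L: 1 → 3, ΔL = +2 — violated.
ΔJ = 0, ±1 (not J=0↔0): J: 3 → 3, ΔJ = +0 — satisfied.
Rule(s) violated: parity, ΔS, ΔL.

forbidden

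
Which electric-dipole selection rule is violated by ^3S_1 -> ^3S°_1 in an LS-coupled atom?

Initial level: S=1, L=0, J=1, parity even. Final level: S=1, L=0, J=1, parity odd.
Parity must change: even → odd — ok.
ΔS = 0: S: 1 → 1 — ok.
ΔL = 0, ±1 (not L=0↔0): L: 0 → 0, ΔL = +0 — fails.
ΔJ = 0, ±1 (not J=0↔0): J: 1 → 1, ΔJ = +0 — ok.

the L=0 ↔ L=0 exclusion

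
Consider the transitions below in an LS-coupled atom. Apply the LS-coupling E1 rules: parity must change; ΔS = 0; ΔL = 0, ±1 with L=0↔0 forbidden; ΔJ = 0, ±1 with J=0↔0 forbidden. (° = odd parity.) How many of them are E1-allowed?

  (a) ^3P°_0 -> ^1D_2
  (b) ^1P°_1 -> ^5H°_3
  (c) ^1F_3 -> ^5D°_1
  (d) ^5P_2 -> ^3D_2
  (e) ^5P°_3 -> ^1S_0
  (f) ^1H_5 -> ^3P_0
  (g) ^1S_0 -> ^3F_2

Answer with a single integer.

0

(a) forbidden (ΔS, ΔJ fail)
(b) forbidden (parity, ΔS, ΔL, ΔJ fail)
(c) forbidden (ΔS, ΔJ fail)
(d) forbidden (parity, ΔS fail)
(e) forbidden (ΔS, ΔJ fail)
(f) forbidden (parity, ΔS, ΔL, ΔJ fail)
(g) forbidden (parity, ΔS, ΔL, ΔJ fail)
Total allowed: 0 of 7.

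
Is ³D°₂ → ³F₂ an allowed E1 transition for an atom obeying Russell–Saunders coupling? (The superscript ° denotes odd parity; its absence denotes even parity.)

Reading off the term symbols: S 1→1, L 2→3, J 2→2, parity odd→even.
Parity must change: odd → even — ok.
ΔS = 0: S: 1 → 1 — ok.
ΔL = 0, ±1 (not L=0↔0): L: 2 → 3, ΔL = +1 — ok.
ΔJ = 0, ±1 (not J=0↔0): J: 2 → 2, ΔJ = +0 — ok.
All four E1 rules are satisfied.

allowed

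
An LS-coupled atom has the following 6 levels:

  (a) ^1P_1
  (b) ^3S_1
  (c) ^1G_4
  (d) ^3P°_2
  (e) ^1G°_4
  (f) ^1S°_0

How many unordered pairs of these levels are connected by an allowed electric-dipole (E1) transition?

3

(a)–(b): forbidden (parity, ΔS).
(a)–(c): forbidden (parity, ΔL, ΔJ).
(a)–(d): forbidden (ΔS).
(a)–(e): forbidden (ΔL, ΔJ).
(a)–(f): allowed.
(b)–(c): forbidden (parity, ΔS, ΔL, ΔJ).
(b)–(d): allowed.
(b)–(e): forbidden (ΔS, ΔL, ΔJ).
(b)–(f): forbidden (ΔS, ΔL).
(c)–(d): forbidden (ΔS, ΔL, ΔJ).
(c)–(e): allowed.
(c)–(f): forbidden (ΔL, ΔJ).
(d)–(e): forbidden (parity, ΔS, ΔL, ΔJ).
(d)–(f): forbidden (parity, ΔS, ΔJ).
(e)–(f): forbidden (parity, ΔL, ΔJ).
Allowed pairs: 3 of 15.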